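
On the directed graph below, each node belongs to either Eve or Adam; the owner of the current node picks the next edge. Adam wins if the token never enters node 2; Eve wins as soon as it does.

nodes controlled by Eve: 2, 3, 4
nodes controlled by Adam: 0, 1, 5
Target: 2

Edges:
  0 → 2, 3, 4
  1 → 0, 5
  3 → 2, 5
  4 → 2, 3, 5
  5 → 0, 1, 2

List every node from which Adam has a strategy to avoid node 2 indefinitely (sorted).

1, 5

A0 = {2}
A1: add {3, 4} — 3 (Eve) has 3→2; 4 (Eve) has 4→2.
A2: add {0} — 0 (Adam): all of {2, 3, 4} already in.
A3 = A2; e.g. 1 (Adam) can still go to 5. Fixed point.
Eve's attractor = {0, 2, 3, 4}; Adam avoids the target exactly from the complement.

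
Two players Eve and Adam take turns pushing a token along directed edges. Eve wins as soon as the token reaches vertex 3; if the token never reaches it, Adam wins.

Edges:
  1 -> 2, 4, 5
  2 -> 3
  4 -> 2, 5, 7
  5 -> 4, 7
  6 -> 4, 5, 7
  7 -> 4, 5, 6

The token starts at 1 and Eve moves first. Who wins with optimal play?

Eve

Track states (vertex, player-to-move).
A0 = {(3,Eve), (3,Adam)}
A1: add {(2,Eve), (2,Adam)}.
A2: add {(1,Eve), (4,Eve)}.
(1,Eve) ∈ A2 ⇒ Eve forces the target.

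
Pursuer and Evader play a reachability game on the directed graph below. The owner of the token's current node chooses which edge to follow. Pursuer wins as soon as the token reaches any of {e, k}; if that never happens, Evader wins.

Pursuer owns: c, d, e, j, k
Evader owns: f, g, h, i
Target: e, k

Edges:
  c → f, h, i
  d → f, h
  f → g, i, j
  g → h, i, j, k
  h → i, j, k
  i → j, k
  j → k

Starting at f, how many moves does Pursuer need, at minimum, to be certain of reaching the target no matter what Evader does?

A0 = {e, k}
A1: add {j} — j (Pursuer) has j→k.
A2: add {i} — i (Evader): all of {j, k} already in.
A3: add {c, h} — c (Pursuer) has c→i; h (Evader): all of {i, j, k} already in.
A4: add {d, g} — d (Pursuer) has d→h; g (Evader): all of {h, i, j, k} already in.
A5: add {f} — f (Evader): all of {g, i, j} already in.
A5 = all vertices. Fixed point.
f enters the attractor at level 5, so Pursuer can force the target in 5 moves from there.

5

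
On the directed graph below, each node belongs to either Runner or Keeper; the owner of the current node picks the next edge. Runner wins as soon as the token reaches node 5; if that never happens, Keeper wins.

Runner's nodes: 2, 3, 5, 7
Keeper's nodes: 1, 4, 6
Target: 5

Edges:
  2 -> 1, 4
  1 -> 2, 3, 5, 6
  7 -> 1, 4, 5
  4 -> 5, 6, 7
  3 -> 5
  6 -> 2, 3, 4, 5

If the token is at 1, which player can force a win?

A0 = {5}
A1: add {3, 7} — 3 (Runner) has 3→5; 7 (Runner) has 7→5.
A2 = A1; e.g. 1 (Keeper) can still go to 2. Fixed point.
1 never enters the attractor, so Keeper can avoid the target forever.

Keeper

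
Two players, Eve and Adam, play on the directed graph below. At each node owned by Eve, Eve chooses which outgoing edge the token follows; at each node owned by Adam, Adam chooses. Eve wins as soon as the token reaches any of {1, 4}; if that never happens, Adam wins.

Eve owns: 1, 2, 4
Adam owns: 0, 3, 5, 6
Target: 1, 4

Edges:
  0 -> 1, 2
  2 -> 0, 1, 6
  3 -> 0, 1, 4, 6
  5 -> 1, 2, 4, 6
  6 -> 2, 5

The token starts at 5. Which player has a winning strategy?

Adam

A0 = {1, 4}
A1: add {2} — 2 (Eve) has 2→1.
A2: add {0} — 0 (Adam): all of {1, 2} already in.
A3 = A2; e.g. 3 (Adam) can still go to 6. Fixed point.
5 never enters the attractor, so Adam can avoid the target forever.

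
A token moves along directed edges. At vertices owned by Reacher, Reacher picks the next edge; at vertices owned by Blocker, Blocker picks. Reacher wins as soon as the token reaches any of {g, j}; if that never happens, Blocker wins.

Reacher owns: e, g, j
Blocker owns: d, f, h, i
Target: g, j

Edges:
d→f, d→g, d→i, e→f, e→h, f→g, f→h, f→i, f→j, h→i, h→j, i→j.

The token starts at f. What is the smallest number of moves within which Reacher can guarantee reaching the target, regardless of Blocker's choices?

A0 = {g, j}
A1: add {i} — i (Blocker): all of {j} already in.
A2: add {h} — h (Blocker): all of {i, j} already in.
A3: add {e, f} — e (Reacher) has e→h; f (Blocker): all of {g, h, i, j} already in.
f enters the attractor at level 3, so Reacher can force the target in 3 moves from there.

3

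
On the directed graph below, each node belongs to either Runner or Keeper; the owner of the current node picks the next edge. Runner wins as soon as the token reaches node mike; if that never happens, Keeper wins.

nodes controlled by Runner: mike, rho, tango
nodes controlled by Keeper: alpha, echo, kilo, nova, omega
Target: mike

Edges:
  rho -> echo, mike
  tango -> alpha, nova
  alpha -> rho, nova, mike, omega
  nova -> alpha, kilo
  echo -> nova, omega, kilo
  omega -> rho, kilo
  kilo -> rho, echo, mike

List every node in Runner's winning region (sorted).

A0 = {mike}
A1: add {rho} — rho (Runner) has rho→mike.
A2 = A1; e.g. tango (Runner) has no edge into A1. Fixed point.
Runner's winning region = {mike, rho}.

mike, rho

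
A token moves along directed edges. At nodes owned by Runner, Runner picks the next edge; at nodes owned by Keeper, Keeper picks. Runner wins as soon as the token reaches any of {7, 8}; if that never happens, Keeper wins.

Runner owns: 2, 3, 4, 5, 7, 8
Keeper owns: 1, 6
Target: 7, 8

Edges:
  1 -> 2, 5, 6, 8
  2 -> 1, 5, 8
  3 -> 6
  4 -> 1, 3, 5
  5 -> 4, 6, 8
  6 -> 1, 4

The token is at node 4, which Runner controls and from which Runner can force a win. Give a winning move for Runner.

A0 = {7, 8}
A1: add {2, 5} — 2 (Runner) has 2→8; 5 (Runner) has 5→8.
A2: add {4} — 4 (Runner) has 4→5.
A3 = A2; e.g. 1 (Keeper) can still go to 6. Fixed point.
From 4, successor 5 is in the attractor (rank 1); the other successors 1, 3 are not.

5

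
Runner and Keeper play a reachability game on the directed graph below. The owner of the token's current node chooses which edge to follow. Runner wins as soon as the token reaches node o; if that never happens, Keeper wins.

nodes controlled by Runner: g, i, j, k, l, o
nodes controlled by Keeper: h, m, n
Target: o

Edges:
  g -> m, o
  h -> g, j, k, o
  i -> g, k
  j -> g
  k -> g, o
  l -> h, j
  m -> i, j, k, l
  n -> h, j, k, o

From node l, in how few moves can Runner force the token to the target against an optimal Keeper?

3

A0 = {o}
A1: add {g, k} — g (Runner) has g→o; k (Runner) has k→o.
A2: add {i, j} — i (Runner) has i→g; j (Runner) has j→g.
A3: add {h, l} — h (Keeper): all of {g, j, k, o} already in; l (Runner) has l→j.
l enters the attractor at level 3, so Runner can force the target in 3 moves from there.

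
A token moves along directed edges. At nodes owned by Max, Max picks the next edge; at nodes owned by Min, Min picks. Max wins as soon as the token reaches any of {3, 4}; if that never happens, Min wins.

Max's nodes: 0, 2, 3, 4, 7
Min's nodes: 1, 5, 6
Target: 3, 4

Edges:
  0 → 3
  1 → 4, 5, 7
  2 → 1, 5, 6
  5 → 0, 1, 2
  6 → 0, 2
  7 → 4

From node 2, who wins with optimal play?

Min

A0 = {3, 4}
A1: add {0, 7} — 0 (Max) has 0→3; 7 (Max) has 7→4.
A2 = A1; e.g. 1 (Min) can still go to 5. Fixed point.
2 never enters the attractor, so Min can avoid the target forever.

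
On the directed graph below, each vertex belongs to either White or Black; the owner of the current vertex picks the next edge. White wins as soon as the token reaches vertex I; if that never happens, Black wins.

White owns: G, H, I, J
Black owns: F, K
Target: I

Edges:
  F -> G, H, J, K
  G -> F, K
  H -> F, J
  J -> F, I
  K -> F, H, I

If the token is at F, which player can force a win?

A0 = {I}
A1: add {J} — J (White) has J→I.
A2: add {H} — H (White) has H→J.
A3 = A2; e.g. F (Black) can still go to G. Fixed point.
F never enters the attractor, so Black can avoid the target forever.

Black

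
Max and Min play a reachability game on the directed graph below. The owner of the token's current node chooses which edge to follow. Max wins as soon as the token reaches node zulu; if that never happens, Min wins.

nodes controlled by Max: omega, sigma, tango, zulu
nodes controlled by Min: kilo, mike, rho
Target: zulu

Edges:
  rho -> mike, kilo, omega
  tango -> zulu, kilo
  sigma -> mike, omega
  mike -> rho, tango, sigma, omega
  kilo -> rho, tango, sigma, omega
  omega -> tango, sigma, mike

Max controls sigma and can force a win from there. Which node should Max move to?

omega

A0 = {zulu}
A1: add {tango} — tango (Max) has tango→zulu.
A2: add {omega} — omega (Max) has omega→tango.
A3: add {sigma} — sigma (Max) has sigma→omega.
A4 = A3; e.g. rho (Min) can still go to mike. Fixed point.
From sigma, successor omega is in the attractor (rank 2); the other successor mike is not.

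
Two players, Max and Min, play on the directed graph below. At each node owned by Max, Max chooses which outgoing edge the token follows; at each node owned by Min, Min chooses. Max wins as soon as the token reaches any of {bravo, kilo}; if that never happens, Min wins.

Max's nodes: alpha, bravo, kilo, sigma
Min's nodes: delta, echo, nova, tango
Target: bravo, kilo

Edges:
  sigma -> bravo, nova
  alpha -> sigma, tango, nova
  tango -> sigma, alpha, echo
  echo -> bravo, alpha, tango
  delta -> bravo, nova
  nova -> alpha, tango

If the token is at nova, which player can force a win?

Min

A0 = {bravo, kilo}
A1: add {sigma} — sigma (Max) has sigma→bravo.
A2: add {alpha} — alpha (Max) has alpha→sigma.
A3 = A2; e.g. tango (Min) can still go to echo. Fixed point.
nova never enters the attractor, so Min can avoid the target forever.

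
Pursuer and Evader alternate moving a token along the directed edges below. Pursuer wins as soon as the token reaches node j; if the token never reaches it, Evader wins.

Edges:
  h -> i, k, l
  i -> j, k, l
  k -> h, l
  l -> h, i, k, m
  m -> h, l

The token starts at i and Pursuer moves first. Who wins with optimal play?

Track states (vertex, player-to-move).
A0 = {(j,Pursuer), (j,Evader)}
A1: add {(i,Pursuer)}.
(i,Pursuer) ∈ A1 ⇒ Pursuer forces the target.

Pursuer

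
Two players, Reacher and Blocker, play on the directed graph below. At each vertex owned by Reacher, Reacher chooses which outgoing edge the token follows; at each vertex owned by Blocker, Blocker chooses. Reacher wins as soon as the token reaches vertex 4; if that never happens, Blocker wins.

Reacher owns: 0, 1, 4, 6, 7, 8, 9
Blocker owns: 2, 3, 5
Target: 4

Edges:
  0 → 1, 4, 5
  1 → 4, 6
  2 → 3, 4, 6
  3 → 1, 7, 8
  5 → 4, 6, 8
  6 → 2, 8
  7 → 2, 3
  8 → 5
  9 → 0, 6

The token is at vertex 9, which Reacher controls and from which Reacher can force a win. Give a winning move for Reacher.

0

A0 = {4}
A1: add {0, 1} — 0 (Reacher) has 0→4; 1 (Reacher) has 1→4.
A2: add {9} — 9 (Reacher) has 9→0.
A3 = A2; e.g. 2 (Blocker) can still go to 3. Fixed point.
From 9, successor 0 is in the attractor (rank 1); the other successor 6 is not.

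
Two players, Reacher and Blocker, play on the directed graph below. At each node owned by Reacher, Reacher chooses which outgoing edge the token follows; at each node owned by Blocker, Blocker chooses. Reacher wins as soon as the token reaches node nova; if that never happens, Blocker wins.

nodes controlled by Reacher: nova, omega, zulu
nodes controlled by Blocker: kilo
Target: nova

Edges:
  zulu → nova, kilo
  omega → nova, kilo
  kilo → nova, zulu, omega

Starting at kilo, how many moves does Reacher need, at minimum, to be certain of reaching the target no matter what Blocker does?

A0 = {nova}
A1: add {omega, zulu} — zulu (Reacher) has zulu→nova; omega (Reacher) has omega→nova.
A2: add {kilo} — kilo (Blocker): all of {nova, zulu, omega} already in.
A2 = all vertices. Fixed point.
kilo enters the attractor at level 2, so Reacher can force the target in 2 moves from there.

2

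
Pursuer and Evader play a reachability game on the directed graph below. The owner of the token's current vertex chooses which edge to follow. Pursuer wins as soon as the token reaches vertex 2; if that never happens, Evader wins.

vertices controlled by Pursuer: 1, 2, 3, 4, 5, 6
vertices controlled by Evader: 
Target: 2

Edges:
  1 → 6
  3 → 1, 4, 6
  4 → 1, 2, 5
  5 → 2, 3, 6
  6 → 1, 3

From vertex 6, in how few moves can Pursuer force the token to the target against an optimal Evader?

3

A0 = {2}
A1: add {4, 5} — 4 (Pursuer) has 4→2; 5 (Pursuer) has 5→2.
A2: add {3} — 3 (Pursuer) has 3→4.
A3: add {6} — 6 (Pursuer) has 6→3.
6 enters the attractor at level 3, so Pursuer can force the target in 3 moves from there.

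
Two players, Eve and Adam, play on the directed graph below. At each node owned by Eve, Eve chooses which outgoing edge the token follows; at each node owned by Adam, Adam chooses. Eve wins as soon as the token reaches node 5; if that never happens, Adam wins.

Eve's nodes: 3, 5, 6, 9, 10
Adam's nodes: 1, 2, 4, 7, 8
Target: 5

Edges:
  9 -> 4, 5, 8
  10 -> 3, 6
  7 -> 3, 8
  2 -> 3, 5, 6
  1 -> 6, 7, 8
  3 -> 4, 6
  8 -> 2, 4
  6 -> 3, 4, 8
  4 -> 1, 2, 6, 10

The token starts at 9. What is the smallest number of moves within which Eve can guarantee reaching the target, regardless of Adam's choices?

A0 = {5}
A1: add {9} — 9 (Eve) has 9→5.
A2 = A1; e.g. 1 (Adam) can still go to 6. Fixed point.
9 enters the attractor at level 1, so Eve can force the target in 1 move from there.

1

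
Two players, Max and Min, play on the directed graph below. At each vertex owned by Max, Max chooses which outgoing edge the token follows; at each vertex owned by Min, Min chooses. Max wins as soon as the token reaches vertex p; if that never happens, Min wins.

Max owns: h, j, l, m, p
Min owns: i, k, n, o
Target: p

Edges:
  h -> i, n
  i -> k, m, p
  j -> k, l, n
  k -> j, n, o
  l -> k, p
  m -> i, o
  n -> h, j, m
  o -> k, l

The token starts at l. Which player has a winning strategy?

A0 = {p}
A1: add {l} — l (Max) has l→p.
l ∈ A1, so Max can force the target.

Max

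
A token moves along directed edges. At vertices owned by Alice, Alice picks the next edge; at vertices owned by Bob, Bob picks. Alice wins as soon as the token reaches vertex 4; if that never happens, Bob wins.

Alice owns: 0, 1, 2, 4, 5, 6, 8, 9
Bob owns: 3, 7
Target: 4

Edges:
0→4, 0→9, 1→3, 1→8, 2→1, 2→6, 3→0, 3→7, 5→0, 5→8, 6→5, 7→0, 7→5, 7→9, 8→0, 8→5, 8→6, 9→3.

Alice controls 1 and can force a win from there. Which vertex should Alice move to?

A0 = {4}
A1: add {0} — 0 (Alice) has 0→4.
A2: add {5, 8} — 5 (Alice) has 5→0; 8 (Alice) has 8→0.
A3: add {1, 6} — 1 (Alice) has 1→8; 6 (Alice) has 6→5.
A4: add {2} — 2 (Alice) has 2→1.
A5 = A4; e.g. 3 (Bob) can still go to 7. Fixed point.
From 1, successor 8 is in the attractor (rank 2); the other successor 3 is not.

8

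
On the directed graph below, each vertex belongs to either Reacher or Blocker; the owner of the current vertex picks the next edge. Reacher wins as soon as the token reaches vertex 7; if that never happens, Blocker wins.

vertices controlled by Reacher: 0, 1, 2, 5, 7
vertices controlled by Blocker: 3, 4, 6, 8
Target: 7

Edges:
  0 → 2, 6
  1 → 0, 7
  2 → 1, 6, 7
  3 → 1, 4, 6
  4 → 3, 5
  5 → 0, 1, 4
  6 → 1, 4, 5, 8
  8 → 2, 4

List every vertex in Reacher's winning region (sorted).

0, 1, 2, 5, 7

A0 = {7}
A1: add {1, 2} — 1 (Reacher) has 1→7; 2 (Reacher) has 2→7.
A2: add {0, 5} — 0 (Reacher) has 0→2; 5 (Reacher) has 5→1.
A3 = A2; e.g. 3 (Blocker) can still go to 4. Fixed point.
Reacher's winning region = {0, 1, 2, 5, 7}.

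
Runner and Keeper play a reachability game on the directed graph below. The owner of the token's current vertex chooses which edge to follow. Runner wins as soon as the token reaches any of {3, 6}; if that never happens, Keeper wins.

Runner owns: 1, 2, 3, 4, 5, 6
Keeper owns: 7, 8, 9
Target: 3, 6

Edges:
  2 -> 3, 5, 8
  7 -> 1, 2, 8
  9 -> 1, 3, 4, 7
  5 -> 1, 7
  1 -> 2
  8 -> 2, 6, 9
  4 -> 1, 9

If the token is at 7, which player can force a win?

Keeper

A0 = {3, 6}
A1: add {2} — 2 (Runner) has 2→3.
A2: add {1} — 1 (Runner) has 1→2.
A3: add {4, 5} — 4 (Runner) has 4→1; 5 (Runner) has 5→1.
A4 = A3; e.g. 7 (Keeper) can still go to 8. Fixed point.
7 never enters the attractor, so Keeper can avoid the target forever.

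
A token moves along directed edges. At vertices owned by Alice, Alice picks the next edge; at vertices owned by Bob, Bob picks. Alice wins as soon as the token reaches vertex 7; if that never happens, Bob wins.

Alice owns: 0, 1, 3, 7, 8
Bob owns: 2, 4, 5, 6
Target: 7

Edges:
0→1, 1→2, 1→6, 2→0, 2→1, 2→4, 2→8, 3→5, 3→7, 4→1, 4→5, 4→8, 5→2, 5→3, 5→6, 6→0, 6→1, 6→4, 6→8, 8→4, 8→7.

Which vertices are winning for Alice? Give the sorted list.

A0 = {7}
A1: add {3, 8} — 3 (Alice) has 3→7; 8 (Alice) has 8→7.
A2 = A1; e.g. 0 (Alice) has no edge into A1. Fixed point.
Alice's winning region = {3, 7, 8}.

3, 7, 8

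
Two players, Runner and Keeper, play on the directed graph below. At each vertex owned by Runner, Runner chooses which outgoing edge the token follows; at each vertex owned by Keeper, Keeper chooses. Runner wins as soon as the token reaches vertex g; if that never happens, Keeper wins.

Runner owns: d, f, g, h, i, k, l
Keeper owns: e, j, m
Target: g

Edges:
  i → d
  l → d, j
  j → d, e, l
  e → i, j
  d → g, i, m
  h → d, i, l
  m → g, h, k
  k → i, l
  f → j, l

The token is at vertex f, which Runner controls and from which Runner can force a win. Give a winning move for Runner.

l

A0 = {g}
A1: add {d} — d (Runner) has d→g.
A2: add {h, i, l} — h (Runner) has h→d; i (Runner) has i→d; l (Runner) has l→d.
A3: add {f, k} — f (Runner) has f→l; k (Runner) has k→i.
A4: add {m} — m (Keeper): all of {g, h, k} already in.
A5 = A4; e.g. e (Keeper) can still go to j. Fixed point.
From f, successor l is in the attractor (rank 2); the other successor j is not.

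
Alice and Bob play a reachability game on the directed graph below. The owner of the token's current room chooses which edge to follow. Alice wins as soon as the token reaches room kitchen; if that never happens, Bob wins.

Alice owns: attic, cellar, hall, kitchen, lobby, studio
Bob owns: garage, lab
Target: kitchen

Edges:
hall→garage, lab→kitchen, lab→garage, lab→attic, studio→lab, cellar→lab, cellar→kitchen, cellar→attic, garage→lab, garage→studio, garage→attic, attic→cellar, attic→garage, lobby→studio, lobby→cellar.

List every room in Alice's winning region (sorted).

A0 = {kitchen}
A1: add {cellar} — cellar (Alice) has cellar→kitchen.
A2: add {attic, lobby} — attic (Alice) has attic→cellar; lobby (Alice) has lobby→cellar.
A3 = A2; e.g. hall (Alice) has no edge into A2. Fixed point.
Alice's winning region = {attic, cellar, kitchen, lobby}.

attic, cellar, kitchen, lobby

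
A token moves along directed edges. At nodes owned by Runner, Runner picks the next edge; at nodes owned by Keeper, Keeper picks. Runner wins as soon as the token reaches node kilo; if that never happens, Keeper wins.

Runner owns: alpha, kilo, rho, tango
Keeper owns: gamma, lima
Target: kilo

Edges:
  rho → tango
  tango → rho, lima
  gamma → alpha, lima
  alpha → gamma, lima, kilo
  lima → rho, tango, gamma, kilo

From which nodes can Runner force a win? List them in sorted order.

alpha, kilo

A0 = {kilo}
A1: add {alpha} — alpha (Runner) has alpha→kilo.
A2 = A1; e.g. rho (Runner) has no edge into A1. Fixed point.
Runner's winning region = {alpha, kilo}.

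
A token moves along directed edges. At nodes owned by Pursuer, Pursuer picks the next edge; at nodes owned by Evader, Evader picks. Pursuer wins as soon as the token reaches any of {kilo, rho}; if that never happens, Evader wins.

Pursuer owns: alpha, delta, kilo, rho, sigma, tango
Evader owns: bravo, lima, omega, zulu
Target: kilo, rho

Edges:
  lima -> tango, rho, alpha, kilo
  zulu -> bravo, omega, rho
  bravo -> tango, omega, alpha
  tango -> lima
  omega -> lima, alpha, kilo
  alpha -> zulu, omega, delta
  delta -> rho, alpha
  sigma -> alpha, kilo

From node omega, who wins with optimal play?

A0 = {kilo, rho}
A1: add {delta, sigma} — delta (Pursuer) has delta→rho; sigma (Pursuer) has sigma→kilo.
A2: add {alpha} — alpha (Pursuer) has alpha→delta.
A3 = A2; e.g. lima (Evader) can still go to tango. Fixed point.
omega never enters the attractor, so Evader can avoid the target forever.

Evader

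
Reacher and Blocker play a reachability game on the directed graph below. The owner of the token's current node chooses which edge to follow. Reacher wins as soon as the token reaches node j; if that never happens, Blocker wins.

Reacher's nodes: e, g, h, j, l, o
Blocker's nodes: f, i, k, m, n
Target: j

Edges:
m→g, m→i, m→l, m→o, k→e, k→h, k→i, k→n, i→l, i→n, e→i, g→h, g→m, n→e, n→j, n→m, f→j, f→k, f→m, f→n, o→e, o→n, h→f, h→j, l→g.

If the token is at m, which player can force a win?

Blocker

A0 = {j}
A1: add {h} — h (Reacher) has h→j.
A2: add {g} — g (Reacher) has g→h.
A3: add {l} — l (Reacher) has l→g.
A4 = A3; e.g. e (Reacher) has no edge into A3. Fixed point.
m never enters the attractor, so Blocker can avoid the target forever.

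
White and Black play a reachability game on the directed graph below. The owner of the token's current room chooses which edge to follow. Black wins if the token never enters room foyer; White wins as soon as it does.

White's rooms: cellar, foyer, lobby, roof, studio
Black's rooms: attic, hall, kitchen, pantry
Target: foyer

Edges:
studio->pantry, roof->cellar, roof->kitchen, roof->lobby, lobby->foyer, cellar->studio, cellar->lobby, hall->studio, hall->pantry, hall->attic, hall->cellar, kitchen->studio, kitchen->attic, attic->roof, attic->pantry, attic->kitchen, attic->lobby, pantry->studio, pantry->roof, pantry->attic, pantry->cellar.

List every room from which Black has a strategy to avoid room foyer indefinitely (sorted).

attic, hall, kitchen, pantry, studio

A0 = {foyer}
A1: add {lobby} — lobby (White) has lobby→foyer.
A2: add {cellar, roof} — roof (White) has roof→lobby; cellar (White) has cellar→lobby.
A3 = A2; e.g. hall (Black) can still go to studio. Fixed point.
White's attractor = {cellar, foyer, lobby, roof}; Black avoids the target exactly from the complement.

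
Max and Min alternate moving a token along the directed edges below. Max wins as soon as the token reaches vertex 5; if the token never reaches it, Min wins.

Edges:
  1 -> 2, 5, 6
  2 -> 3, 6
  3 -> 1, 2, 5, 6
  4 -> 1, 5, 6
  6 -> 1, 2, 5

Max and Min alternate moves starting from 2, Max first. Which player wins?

Track states (vertex, player-to-move).
A0 = {(5,Max), (5,Min)}
A1: add {(1,Max), (3,Max), (4,Max), (6,Max)}.
A2: add {(2,Min), (4,Min)}.
A3 = A2; e.g. (1,Min) stays out. (2,Max) never enters ⇒ Min avoids the target.

Min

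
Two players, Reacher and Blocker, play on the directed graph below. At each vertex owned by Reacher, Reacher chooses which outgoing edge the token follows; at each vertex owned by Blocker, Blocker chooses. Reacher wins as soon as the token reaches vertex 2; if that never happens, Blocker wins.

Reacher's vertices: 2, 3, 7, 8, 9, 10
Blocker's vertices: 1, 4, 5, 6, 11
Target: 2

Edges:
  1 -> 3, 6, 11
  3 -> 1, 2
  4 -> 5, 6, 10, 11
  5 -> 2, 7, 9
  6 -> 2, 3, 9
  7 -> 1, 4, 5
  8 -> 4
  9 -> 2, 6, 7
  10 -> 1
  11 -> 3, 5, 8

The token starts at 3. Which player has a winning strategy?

Reacher

A0 = {2}
A1: add {3, 9} — 3 (Reacher) has 3→2; 9 (Reacher) has 9→2.
3 ∈ A1, so Reacher can force the target.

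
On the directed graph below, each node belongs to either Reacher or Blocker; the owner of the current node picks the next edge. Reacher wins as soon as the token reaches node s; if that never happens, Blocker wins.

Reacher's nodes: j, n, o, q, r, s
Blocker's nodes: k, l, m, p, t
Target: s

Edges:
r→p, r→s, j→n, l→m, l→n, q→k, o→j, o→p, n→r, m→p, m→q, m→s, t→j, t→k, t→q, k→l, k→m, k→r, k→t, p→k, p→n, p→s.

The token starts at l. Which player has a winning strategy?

Blocker

A0 = {s}
A1: add {r} — r (Reacher) has r→s.
A2: add {n} — n (Reacher) has n→r.
A3: add {j} — j (Reacher) has j→n.
A4: add {o} — o (Reacher) has o→j.
A5 = A4; e.g. k (Blocker) can still go to l. Fixed point.
l never enters the attractor, so Blocker can avoid the target forever.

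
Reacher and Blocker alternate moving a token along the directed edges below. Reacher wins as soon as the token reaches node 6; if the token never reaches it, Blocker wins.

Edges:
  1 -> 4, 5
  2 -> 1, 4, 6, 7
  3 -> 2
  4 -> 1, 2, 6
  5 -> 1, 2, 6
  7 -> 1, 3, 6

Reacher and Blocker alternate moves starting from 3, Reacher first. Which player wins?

Blocker

Track states (vertex, player-to-move).
A0 = {(6,Reacher), (6,Blocker)}
A1: add {(2,Reacher), (4,Reacher), (5,Reacher), (7,Reacher)}.
A2: add {(1,Blocker), (3,Blocker)}.
A3 = A2; e.g. (1,Reacher) stays out. (3,Reacher) never enters ⇒ Blocker avoids the target.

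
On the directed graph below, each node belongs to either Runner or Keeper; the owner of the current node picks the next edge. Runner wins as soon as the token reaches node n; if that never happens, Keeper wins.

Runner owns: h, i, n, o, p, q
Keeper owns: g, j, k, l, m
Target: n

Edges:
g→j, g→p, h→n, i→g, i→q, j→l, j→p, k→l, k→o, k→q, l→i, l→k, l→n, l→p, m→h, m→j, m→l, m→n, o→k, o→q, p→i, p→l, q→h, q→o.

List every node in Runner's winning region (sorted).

h, i, n, o, p, q

A0 = {n}
A1: add {h} — h (Runner) has h→n.
A2: add {q} — q (Runner) has q→h.
A3: add {i, o} — i (Runner) has i→q; o (Runner) has o→q.
A4: add {p} — p (Runner) has p→i.
A5 = A4; e.g. g (Keeper) can still go to j. Fixed point.
Runner's winning region = {h, i, n, o, p, q}.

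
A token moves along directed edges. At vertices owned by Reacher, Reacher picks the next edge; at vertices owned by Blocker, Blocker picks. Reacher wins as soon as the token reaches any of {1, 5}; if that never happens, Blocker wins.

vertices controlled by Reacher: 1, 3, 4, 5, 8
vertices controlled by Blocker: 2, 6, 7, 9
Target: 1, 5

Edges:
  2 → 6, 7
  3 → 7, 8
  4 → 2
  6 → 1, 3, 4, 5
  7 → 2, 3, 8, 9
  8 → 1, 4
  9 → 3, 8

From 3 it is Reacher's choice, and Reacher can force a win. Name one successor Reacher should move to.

A0 = {1, 5}
A1: add {8} — 8 (Reacher) has 8→1.
A2: add {3} — 3 (Reacher) has 3→8.
A3: add {9} — 9 (Blocker): all of {3, 8} already in.
A4 = A3; e.g. 2 (Blocker) can still go to 6. Fixed point.
From 3, successor 8 is in the attractor (rank 1); the other successor 7 is not.

8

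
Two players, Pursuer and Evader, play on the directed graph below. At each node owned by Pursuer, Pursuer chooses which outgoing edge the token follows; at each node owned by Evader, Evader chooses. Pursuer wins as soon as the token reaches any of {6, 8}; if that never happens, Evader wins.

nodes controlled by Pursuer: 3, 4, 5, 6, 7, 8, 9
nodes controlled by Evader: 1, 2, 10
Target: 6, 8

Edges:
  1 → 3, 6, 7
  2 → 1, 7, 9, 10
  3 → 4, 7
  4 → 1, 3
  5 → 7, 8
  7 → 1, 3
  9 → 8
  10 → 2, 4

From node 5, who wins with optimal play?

Pursuer

A0 = {6, 8}
A1: add {5, 9} — 5 (Pursuer) has 5→8; 9 (Pursuer) has 9→8.
A2 = A1; e.g. 1 (Evader) can still go to 3. Fixed point.
5 ∈ A1, so Pursuer can force the target.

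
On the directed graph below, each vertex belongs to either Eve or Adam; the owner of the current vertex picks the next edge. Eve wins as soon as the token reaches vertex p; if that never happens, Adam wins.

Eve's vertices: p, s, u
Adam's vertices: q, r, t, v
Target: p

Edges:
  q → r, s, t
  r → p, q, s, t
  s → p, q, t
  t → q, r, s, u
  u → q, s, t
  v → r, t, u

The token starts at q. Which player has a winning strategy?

A0 = {p}
A1: add {s} — s (Eve) has s→p.
A2: add {u} — u (Eve) has u→s.
A3 = A2; e.g. q (Adam) can still go to r. Fixed point.
q never enters the attractor, so Adam can avoid the target forever.

Adam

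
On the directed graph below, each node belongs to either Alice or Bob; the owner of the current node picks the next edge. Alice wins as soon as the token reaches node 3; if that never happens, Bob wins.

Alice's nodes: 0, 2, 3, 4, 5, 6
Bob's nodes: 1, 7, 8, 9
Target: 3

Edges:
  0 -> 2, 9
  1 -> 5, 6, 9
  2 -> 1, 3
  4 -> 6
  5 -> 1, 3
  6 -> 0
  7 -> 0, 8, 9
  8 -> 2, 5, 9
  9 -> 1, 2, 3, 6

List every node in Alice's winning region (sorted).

A0 = {3}
A1: add {2, 5} — 2 (Alice) has 2→3; 5 (Alice) has 5→3.
A2: add {0} — 0 (Alice) has 0→2.
A3: add {6} — 6 (Alice) has 6→0.
A4: add {4} — 4 (Alice) has 4→6.
A5 = A4; e.g. 1 (Bob) can still go to 9. Fixed point.
Alice's winning region = {0, 2, 3, 4, 5, 6}.

0, 2, 3, 4, 5, 6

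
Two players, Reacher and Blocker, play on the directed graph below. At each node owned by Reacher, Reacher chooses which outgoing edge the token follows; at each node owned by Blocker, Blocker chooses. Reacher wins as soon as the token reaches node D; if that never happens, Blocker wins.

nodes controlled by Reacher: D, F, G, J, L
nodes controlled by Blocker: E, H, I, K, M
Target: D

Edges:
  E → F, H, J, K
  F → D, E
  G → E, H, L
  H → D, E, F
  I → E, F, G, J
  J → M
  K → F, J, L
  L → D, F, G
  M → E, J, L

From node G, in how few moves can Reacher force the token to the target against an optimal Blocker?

2

A0 = {D}
A1: add {F, L} — F (Reacher) has F→D; L (Reacher) has L→D.
A2: add {G} — G (Reacher) has G→L.
A3 = A2; e.g. E (Blocker) can still go to H. Fixed point.
G enters the attractor at level 2, so Reacher can force the target in 2 moves from there.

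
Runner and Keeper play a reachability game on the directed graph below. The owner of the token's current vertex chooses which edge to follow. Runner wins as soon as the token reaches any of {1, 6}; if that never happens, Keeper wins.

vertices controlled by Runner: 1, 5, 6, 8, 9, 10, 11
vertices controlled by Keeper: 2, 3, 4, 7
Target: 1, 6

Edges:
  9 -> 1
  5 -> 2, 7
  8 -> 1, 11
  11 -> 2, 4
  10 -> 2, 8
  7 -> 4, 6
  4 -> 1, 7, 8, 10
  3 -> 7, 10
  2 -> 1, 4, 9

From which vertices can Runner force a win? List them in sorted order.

1, 6, 8, 9, 10

A0 = {1, 6}
A1: add {8, 9} — 8 (Runner) has 8→1; 9 (Runner) has 9→1.
A2: add {10} — 10 (Runner) has 10→8.
A3 = A2; e.g. 2 (Keeper) can still go to 4. Fixed point.
Runner's winning region = {1, 6, 8, 9, 10}.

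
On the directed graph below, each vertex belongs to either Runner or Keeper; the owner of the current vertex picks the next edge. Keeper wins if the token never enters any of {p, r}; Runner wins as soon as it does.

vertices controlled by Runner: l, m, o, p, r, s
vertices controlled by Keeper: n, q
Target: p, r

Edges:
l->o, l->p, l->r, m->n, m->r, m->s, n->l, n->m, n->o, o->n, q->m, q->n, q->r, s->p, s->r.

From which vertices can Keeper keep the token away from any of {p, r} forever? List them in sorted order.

n, o, q

A0 = {p, r}
A1: add {l, m, s} — l (Runner) has l→p; m (Runner) has m→r; s (Runner) has s→p.
A2 = A1; e.g. n (Keeper) can still go to o. Fixed point.
Runner's attractor = {l, m, p, r, s}; Keeper avoids the target exactly from the complement.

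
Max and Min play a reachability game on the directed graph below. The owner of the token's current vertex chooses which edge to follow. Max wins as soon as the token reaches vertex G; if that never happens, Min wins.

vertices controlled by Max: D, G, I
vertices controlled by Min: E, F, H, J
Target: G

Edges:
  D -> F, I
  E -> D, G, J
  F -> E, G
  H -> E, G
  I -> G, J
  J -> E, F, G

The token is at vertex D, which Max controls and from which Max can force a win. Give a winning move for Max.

I

A0 = {G}
A1: add {I} — I (Max) has I→G.
A2: add {D} — D (Max) has D→I.
A3 = A2; e.g. E (Min) can still go to J. Fixed point.
From D, successor I is in the attractor (rank 1); the other successor F is not.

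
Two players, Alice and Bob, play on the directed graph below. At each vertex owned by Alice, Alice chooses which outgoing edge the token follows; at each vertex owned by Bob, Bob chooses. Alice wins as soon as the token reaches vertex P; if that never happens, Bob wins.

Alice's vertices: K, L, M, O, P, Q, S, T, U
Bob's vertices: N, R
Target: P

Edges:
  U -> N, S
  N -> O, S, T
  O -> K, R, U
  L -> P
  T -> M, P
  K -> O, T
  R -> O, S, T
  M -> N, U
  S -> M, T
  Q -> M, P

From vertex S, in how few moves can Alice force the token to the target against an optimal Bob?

A0 = {P}
A1: add {L, Q, T} — L (Alice) has L→P; Q (Alice) has Q→P; T (Alice) has T→P.
A2: add {K, S} — K (Alice) has K→T; S (Alice) has S→T.
S enters the attractor at level 2, so Alice can force the target in 2 moves from there.

2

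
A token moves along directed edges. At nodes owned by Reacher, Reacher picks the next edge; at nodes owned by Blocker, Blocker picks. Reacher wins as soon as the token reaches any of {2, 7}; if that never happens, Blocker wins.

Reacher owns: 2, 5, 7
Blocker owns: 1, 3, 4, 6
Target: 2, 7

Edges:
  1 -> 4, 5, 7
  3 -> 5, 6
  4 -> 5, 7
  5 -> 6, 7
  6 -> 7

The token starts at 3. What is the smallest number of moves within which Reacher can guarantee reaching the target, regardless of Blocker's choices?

A0 = {2, 7}
A1: add {5, 6} — 5 (Reacher) has 5→7; 6 (Blocker): all of {7} already in.
A2: add {3, 4} — 3 (Blocker): all of {5, 6} already in; 4 (Blocker): all of {5, 7} already in.
3 enters the attractor at level 2, so Reacher can force the target in 2 moves from there.

2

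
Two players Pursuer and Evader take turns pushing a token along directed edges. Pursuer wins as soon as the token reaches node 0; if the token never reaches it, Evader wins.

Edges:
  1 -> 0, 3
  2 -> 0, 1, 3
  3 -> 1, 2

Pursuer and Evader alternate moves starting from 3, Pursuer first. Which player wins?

Evader

Track states (vertex, player-to-move).
A0 = {(0,Pursuer), (0,Evader)}
A1: add {(1,Pursuer), (2,Pursuer)}.
A2: add {(3,Evader)}.
A3 = A2; e.g. (1,Evader) stays out. (3,Pursuer) never enters ⇒ Evader avoids the target.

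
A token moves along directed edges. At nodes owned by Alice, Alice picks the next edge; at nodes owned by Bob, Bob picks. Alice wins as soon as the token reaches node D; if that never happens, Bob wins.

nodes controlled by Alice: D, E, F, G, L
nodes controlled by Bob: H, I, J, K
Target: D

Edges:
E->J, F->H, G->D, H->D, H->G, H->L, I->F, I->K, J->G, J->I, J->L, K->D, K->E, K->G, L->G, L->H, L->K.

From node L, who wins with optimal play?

A0 = {D}
A1: add {G} — G (Alice) has G→D.
A2: add {L} — L (Alice) has L→G.
L ∈ A2, so Alice can force the target.

Alice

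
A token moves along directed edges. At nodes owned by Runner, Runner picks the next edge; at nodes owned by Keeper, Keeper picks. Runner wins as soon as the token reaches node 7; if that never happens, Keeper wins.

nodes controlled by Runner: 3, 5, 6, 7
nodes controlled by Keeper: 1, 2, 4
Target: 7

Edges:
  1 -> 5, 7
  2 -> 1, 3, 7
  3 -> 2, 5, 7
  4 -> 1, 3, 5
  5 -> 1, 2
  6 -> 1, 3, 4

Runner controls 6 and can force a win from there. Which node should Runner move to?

A0 = {7}
A1: add {3} — 3 (Runner) has 3→7.
A2: add {6} — 6 (Runner) has 6→3.
A3 = A2; e.g. 1 (Keeper) can still go to 5. Fixed point.
From 6, successor 3 is in the attractor (rank 1); the other successors 1, 4 are not.

3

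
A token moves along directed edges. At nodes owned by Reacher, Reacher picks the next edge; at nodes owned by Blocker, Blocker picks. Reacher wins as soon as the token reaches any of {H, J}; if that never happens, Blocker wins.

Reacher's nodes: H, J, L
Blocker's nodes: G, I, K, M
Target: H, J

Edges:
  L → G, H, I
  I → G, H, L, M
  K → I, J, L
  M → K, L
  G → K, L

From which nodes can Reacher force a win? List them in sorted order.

A0 = {H, J}
A1: add {L} — L (Reacher) has L→H.
A2 = A1; e.g. G (Blocker) can still go to K. Fixed point.
Reacher's winning region = {H, J, L}.

H, J, L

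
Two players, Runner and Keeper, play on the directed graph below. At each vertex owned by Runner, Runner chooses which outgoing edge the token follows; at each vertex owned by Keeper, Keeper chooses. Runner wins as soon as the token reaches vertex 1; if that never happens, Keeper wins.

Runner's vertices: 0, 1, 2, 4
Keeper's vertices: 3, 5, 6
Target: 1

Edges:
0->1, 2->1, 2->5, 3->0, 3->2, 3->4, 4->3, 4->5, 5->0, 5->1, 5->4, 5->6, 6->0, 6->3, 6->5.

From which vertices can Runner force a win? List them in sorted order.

0, 1, 2

A0 = {1}
A1: add {0, 2} — 0 (Runner) has 0→1; 2 (Runner) has 2→1.
A2 = A1; e.g. 3 (Keeper) can still go to 4. Fixed point.
Runner's winning region = {0, 1, 2}.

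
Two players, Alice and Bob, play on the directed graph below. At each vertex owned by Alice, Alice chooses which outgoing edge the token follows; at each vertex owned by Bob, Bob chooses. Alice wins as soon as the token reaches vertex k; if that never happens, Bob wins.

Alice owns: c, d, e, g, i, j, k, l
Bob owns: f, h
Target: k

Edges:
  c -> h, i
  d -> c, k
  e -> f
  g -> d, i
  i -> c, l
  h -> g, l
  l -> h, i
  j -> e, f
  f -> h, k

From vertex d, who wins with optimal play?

A0 = {k}
A1: add {d} — d (Alice) has d→k.
d ∈ A1, so Alice can force the target.

Alice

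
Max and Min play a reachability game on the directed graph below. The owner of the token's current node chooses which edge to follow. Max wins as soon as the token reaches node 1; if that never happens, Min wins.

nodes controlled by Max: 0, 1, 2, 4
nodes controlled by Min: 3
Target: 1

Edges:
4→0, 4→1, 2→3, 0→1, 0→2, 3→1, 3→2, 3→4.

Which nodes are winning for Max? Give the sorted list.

A0 = {1}
A1: add {0, 4} — 0 (Max) has 0→1; 4 (Max) has 4→1.
A2 = A1; e.g. 2 (Max) has no edge into A1. Fixed point.
Max's winning region = {0, 1, 4}.

0, 1, 4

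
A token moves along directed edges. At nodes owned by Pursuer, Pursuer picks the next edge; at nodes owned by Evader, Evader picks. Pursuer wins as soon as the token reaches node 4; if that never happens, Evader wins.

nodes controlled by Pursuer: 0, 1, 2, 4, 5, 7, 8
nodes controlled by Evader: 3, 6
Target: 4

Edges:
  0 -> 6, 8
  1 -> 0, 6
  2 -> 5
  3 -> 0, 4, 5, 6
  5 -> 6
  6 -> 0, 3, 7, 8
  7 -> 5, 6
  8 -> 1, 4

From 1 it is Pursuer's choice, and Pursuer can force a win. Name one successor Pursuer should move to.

A0 = {4}
A1: add {8} — 8 (Pursuer) has 8→4.
A2: add {0} — 0 (Pursuer) has 0→8.
A3: add {1} — 1 (Pursuer) has 1→0.
A4 = A3; e.g. 2 (Pursuer) has no edge into A3. Fixed point.
From 1, successor 0 is in the attractor (rank 2); the other successor 6 is not.

0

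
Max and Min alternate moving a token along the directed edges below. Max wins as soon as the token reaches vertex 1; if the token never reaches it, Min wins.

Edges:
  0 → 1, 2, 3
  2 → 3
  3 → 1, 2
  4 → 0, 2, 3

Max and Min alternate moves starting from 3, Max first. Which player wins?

Max

Track states (vertex, player-to-move).
A0 = {(1,Max), (1,Min)}
A1: add {(0,Max), (3,Max)}.
(3,Max) ∈ A1 ⇒ Max forces the target.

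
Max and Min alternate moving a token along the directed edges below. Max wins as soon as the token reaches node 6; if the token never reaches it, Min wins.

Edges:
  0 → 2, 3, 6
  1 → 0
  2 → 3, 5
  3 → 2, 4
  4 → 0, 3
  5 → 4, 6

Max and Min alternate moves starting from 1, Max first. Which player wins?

Min

Track states (vertex, player-to-move).
A0 = {(6,Max), (6,Min)}
A1: add {(0,Max), (5,Max)}.
A2: add {(1,Min)}.
A3 = A2; e.g. (0,Min) stays out. (1,Max) never enters ⇒ Min avoids the target.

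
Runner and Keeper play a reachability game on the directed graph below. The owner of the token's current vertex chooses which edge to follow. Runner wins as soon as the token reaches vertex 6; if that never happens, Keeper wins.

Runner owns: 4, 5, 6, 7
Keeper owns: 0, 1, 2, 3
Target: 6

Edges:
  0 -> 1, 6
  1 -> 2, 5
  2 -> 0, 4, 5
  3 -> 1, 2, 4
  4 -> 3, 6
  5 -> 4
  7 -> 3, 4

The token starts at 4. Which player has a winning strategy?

Runner

A0 = {6}
A1: add {4} — 4 (Runner) has 4→6.
4 ∈ A1, so Runner can force the target.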